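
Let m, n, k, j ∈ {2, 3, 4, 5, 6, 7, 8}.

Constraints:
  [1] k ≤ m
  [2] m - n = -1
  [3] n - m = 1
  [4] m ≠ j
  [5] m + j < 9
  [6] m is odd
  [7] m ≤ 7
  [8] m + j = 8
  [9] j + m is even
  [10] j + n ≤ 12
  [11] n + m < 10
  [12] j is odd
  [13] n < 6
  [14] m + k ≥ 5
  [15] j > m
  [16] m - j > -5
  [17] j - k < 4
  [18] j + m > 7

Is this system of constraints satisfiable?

Satisfiable

One satisfying assignment is m = 3, n = 4, k = 2, j = 5.
For the less obvious constraints — constraint 2: m - n = -1; constraint 3: n - m = 1 — and the others hold by inspection.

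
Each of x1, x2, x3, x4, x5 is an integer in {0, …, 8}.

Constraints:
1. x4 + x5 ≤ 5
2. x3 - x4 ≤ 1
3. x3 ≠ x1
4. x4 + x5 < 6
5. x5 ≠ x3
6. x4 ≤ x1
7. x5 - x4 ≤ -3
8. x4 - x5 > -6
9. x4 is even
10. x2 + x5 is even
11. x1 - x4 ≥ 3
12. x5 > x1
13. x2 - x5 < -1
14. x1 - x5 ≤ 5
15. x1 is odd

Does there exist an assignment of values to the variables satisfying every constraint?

Constraints 7, 11, and 14 give x5 − x1 ≥ -5, x1 − x4 ≥ 3, x4 − x5 ≥ 3.
Adding all 3 inequalities: the left sides telescope to 0, and the right sides sum to (-5) + 3 + 3 = 1. So 0 ≥ 1, which is false.

Unsatisfiable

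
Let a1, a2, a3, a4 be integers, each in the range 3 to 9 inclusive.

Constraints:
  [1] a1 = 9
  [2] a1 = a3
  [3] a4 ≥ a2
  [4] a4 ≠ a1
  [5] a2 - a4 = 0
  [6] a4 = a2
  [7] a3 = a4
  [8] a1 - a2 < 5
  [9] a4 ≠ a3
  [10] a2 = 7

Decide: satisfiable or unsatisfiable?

Constraint 1 fixes a1 = 9 and constraint 10 fixes a2 = 7. Constraints 2, 6, and 7 give a1 = a3 = a4 = a2, so a1 = a2. But 9 ≠ 7 — contradiction.

Unsatisfiable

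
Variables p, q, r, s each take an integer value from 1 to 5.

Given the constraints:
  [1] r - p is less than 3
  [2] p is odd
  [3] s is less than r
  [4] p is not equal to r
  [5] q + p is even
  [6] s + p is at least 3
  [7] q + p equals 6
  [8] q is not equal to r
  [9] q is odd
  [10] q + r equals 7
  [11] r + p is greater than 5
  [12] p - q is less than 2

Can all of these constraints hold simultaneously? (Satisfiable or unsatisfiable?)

Satisfiable

Try p = 3, q = 3, r = 4, s = 1.
Check constraint 1: r - p = 1; constraint 6: s + p = 4; constraint 7: q + p = 6. The remaining constraints are straightforward to verify.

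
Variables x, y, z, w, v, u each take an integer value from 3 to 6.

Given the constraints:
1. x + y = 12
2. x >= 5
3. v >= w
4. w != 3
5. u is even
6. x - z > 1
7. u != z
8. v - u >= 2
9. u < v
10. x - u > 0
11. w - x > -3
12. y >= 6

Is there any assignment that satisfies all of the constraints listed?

Satisfiable

Try x = 6, y = 6, z = 3, w = 4, v = 6, u = 4.
Check constraint 1: x + y = 12; constraint 6: x - z = 3; constraint 8: v - u = 2. The remaining constraints are straightforward to verify.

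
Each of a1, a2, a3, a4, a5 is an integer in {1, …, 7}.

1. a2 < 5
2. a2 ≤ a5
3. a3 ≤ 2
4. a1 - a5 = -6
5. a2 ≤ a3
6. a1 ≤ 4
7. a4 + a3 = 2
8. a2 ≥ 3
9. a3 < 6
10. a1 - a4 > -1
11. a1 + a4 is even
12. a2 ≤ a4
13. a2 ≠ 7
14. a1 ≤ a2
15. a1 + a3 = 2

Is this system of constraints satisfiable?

From constraints 5 and 8: a3 ≥ a2 and a2 ≥ 3, so a3 ≥ 3. From constraint 3: a3 ≤ 2. But 2 < 3, so no value of a3 works.

Unsatisfiable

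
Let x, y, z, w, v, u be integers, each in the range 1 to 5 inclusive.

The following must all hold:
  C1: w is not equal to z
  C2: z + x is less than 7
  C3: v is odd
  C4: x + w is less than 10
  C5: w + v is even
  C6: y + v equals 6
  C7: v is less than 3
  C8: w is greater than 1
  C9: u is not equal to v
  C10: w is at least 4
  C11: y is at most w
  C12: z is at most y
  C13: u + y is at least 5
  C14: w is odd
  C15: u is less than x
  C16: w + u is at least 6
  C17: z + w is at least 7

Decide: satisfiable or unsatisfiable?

Take x = 3, y = 5, z = 2, w = 5, v = 1, u = 2. Then constraint 2: z + x = 5; constraint 4: x + w = 8, and every other listed constraint is also met.

Satisfiable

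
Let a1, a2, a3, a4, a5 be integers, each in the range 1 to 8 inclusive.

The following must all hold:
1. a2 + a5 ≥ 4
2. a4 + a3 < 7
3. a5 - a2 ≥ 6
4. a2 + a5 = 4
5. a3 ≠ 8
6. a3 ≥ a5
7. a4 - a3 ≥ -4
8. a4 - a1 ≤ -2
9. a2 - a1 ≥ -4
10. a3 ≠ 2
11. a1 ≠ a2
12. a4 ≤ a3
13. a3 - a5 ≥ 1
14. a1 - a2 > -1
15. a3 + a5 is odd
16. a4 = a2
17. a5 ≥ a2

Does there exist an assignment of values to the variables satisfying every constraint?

Unsatisfiable

Constraints 3, 7, 8, 9, and 13 give a2 − a1 ≥ -4, a1 − a4 ≥ 2, a4 − a3 ≥ -4, a3 − a5 ≥ 1, a5 − a2 ≥ 6.
Adding all 5 inequalities: the left sides telescope to 0, and the right sides sum to (-4) + 2 + (-4) + 1 + 6 = 1. So 0 ≥ 1, which is false.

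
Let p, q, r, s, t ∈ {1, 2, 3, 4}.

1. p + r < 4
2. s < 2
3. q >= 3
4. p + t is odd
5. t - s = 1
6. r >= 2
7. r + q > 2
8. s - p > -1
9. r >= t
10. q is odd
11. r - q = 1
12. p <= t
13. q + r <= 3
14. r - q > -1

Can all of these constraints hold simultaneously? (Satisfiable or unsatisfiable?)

Unsatisfiable

From constraint 3: q ≥ 3. From constraint 6: r ≥ 2. Hence q + r ≥ 5. But constraint 13 requires q + r ≤ 3, and 3 < 5. Contradiction.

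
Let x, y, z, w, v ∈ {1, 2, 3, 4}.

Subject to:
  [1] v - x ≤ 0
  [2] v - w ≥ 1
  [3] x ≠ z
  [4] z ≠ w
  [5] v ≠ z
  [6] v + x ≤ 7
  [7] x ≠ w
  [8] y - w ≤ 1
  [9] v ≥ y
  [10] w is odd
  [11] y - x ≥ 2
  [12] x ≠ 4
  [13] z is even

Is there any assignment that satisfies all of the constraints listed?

Unsatisfiable

Constraints 1, 2, 8, and 11 give y − x ≥ 2, x − v ≥ 0, v − w ≥ 1, w − y ≥ -1.
Adding all 4 inequalities: the left sides telescope to 0, and the right sides sum to 2 + 0 + 1 + (-1) = 2. So 0 ≥ 2, which is false.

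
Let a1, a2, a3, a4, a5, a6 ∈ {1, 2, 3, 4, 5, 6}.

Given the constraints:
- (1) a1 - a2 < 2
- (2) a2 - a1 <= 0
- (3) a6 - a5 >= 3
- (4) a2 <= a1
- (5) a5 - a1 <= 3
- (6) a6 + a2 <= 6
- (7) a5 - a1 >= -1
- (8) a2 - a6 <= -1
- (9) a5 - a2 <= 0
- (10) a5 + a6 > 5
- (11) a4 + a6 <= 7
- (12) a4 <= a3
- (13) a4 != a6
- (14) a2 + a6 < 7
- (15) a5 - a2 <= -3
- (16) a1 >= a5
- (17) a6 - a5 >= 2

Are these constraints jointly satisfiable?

Constraints 2, 7, and 15 give a1 − a2 ≥ 0, a2 − a5 ≥ 3, a5 − a1 ≥ -1.
Adding all 3 inequalities: the left sides telescope to 0, and the right sides sum to 0 + 3 + (-1) = 2. So 0 ≥ 2, which is false.

Unsatisfiable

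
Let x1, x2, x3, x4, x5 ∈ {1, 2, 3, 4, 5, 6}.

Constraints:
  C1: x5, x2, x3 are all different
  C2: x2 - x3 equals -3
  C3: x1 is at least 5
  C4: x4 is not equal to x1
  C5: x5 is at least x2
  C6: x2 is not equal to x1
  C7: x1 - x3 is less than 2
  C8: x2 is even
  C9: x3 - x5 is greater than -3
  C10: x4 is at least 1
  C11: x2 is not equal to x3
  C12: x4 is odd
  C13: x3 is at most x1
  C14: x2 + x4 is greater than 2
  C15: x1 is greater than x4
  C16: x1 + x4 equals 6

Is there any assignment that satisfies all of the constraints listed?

Satisfiable

Try x1 = 5, x2 = 2, x3 = 5, x4 = 1, x5 = 6.
Check constraint 2: x2 - x3 = -3; constraint 7: x1 - x3 = 0; constraint 9: x3 - x5 = -1. The remaining constraints are straightforward to verify.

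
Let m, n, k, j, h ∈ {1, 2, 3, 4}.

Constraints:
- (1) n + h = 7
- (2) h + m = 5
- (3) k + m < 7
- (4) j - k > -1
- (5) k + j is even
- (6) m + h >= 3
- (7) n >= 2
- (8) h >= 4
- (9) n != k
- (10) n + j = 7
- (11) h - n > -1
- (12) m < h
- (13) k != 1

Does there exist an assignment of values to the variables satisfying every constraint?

Try m = 1, n = 3, k = 4, j = 4, h = 4.
Check constraint 1: n + h = 7; constraint 2: h + m = 5. The remaining constraints are straightforward to verify.

Satisfiable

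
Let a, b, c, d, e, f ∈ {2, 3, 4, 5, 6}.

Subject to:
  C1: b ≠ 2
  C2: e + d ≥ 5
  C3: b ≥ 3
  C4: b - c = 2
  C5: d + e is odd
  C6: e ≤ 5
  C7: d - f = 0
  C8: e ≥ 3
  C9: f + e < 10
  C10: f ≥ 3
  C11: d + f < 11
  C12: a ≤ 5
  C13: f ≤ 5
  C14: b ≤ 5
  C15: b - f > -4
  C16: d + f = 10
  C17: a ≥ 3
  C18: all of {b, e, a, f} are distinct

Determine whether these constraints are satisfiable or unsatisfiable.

Unsatisfiable

Constraints 3, 6, 8, 10, 12, 13, 14, and 17 confine each of b, e, a, f to the 3 values {3, …, 5}.
Constraint 18 requires all 4 of them to be distinct, but only 3 values are available — impossible by the pigeonhole principle.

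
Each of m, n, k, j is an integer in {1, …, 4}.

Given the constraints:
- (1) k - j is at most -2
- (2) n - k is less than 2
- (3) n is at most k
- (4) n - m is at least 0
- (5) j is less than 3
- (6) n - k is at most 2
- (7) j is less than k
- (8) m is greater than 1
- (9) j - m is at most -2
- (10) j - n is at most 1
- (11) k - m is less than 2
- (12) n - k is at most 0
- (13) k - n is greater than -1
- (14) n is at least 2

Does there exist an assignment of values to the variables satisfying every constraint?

Unsatisfiable

Constraints 1, 4, 6, and 9 give j − k ≥ 2, k − n ≥ -2, n − m ≥ 0, m − j ≥ 2.
Adding all 4 inequalities: the left sides telescope to 0, and the right sides sum to 2 + (-2) + 0 + 2 = 2. So 0 ≥ 2, which is false.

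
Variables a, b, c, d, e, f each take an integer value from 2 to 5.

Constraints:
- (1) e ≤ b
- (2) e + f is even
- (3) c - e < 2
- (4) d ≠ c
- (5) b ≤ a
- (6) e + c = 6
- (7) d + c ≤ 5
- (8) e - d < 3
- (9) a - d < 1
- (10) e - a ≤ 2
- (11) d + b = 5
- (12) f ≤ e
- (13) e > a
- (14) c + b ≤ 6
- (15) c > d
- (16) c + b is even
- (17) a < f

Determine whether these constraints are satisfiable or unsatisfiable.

Constraints 1, 5, 12, and 17 give b ≤ a, a < f, f ≤ e, e ≤ b. Chaining: b ≤ a < f ≤ e ≤ b, which forces b < b — impossible.

Unsatisfiable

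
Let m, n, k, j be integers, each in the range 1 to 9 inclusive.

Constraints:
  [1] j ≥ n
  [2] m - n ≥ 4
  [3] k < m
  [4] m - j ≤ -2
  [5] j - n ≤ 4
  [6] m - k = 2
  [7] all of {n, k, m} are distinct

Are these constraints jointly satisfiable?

Constraints 2, 4, and 5 give n − j ≥ -4, j − m ≥ 2, m − n ≥ 4.
Adding all 3 inequalities: the left sides telescope to 0, and the right sides sum to (-4) + 2 + 4 = 2. So 0 ≥ 2, which is false.

Unsatisfiable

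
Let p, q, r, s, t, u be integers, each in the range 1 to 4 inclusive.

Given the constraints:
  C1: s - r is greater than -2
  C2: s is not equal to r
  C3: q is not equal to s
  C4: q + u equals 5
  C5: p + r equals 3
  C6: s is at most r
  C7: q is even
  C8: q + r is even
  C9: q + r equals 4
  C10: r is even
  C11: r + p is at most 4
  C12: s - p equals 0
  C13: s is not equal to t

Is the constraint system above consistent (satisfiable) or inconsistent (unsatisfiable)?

Satisfiable

Try p = 1, q = 2, r = 2, s = 1, t = 3, u = 3.
Check constraint 1: s - r = -1; constraint 4: q + u = 5. The remaining constraints are straightforward to verify.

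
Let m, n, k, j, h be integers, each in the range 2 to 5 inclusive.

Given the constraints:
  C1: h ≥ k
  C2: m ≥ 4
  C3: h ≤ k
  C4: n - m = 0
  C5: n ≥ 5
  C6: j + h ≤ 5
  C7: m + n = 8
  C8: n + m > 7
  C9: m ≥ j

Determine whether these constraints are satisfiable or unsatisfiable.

From constraint 2: m ≥ 4. From constraint 5: n ≥ 5. Hence m + n ≥ 9. But constraint 7 requires m + n = 8, and 8 < 9. Contradiction.

Unsatisfiable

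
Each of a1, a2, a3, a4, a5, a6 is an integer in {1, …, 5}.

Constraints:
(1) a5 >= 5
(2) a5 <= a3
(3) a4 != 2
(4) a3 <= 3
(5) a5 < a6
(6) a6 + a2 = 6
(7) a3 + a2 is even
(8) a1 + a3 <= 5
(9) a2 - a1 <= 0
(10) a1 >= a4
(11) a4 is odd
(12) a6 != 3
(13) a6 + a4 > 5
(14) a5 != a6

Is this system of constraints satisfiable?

Unsatisfiable

From constraint 1: a5 ≥ 5. From constraints 2 and 4: a5 ≤ a3 and a3 ≤ 3, so a5 ≤ 3. But 3 < 5, so no value of a5 works.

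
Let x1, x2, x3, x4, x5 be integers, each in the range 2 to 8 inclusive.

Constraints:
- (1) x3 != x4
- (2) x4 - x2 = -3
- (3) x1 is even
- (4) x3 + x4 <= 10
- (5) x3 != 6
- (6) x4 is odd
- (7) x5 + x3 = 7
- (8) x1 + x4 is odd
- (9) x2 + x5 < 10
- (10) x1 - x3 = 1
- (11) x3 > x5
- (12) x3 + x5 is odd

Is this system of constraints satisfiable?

Try x1 = 6, x2 = 6, x3 = 5, x4 = 3, x5 = 2.
Check constraint 2: x4 - x2 = -3; constraint 4: x3 + x4 = 8. The remaining constraints are straightforward to verify.

Satisfiable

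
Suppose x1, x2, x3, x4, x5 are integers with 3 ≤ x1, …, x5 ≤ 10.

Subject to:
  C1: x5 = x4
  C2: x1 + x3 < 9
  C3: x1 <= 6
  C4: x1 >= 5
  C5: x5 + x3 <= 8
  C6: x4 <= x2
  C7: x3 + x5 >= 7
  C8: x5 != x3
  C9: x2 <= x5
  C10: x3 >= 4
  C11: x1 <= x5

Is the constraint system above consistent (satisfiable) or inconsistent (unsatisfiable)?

From constraints 4 and 11: x5 ≥ x1 ≥ 5. From constraint 10: x3 ≥ 4. Hence x5 + x3 ≥ 9. But constraint 5 requires x5 + x3 ≤ 8, and 8 < 9. Contradiction.

Unsatisfiable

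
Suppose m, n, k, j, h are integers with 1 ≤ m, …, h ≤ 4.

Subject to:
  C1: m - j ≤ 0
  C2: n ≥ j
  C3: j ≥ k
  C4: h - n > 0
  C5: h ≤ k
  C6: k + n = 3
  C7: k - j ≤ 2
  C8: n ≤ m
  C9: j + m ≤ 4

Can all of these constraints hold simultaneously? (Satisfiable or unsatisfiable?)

Unsatisfiable

Constraints 2, 3, 4, and 5 give k ≤ j, j ≤ n, n < h, h ≤ k. Chaining: k ≤ j ≤ n < h ≤ k, which forces k < k — impossible.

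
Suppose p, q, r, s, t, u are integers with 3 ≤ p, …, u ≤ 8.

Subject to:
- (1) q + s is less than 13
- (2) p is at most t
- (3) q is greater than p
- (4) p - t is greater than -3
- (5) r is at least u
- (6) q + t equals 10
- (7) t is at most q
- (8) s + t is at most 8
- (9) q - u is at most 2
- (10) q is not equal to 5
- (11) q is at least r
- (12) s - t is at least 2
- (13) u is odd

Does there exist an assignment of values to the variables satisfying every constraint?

Satisfiable

Take p = 3, q = 7, r = 5, s = 5, t = 3, u = 5. Then constraint 1: q + s = 12; constraint 4: p - t = 0, and every other listed constraint is also met.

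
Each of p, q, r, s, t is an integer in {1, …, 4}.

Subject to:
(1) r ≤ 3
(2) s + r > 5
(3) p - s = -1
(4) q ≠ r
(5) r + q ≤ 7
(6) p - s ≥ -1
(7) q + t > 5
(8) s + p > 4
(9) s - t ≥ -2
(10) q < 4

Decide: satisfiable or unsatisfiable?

Satisfiable

Try p = 3, q = 3, r = 2, s = 4, t = 3.
Check constraint 2: s + r = 6; constraint 3: p - s = -1; constraint 5: r + q = 5. The remaining constraints are straightforward to verify.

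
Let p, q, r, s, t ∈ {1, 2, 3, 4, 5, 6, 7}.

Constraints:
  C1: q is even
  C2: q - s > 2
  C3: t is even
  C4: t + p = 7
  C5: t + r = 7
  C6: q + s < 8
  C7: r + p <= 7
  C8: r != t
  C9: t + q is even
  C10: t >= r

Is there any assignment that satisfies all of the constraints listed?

One satisfying assignment is p = 3, q = 4, r = 3, s = 1, t = 4.
For the less obvious constraints — constraint 2: q - s = 3; constraint 4: t + p = 7 — and the others hold by inspection.

Satisfiable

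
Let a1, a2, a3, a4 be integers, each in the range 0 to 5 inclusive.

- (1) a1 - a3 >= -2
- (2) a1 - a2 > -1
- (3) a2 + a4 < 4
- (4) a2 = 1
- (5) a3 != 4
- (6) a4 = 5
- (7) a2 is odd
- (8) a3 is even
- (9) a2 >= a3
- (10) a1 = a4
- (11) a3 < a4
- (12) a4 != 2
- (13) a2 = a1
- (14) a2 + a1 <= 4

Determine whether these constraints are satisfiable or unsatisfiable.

Constraint 4 fixes a2 = 1 and constraint 6 fixes a4 = 5. Constraints 10 and 13 give a2 = a1 = a4, so a2 = a4. But 1 ≠ 5 — contradiction.

Unsatisfiable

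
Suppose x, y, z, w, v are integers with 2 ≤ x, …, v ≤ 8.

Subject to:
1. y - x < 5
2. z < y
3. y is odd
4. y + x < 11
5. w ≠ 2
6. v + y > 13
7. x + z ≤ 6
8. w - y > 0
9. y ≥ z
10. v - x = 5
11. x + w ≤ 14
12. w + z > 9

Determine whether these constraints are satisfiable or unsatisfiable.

One satisfying assignment is x = 3, y = 7, z = 3, w = 8, v = 8.
For the less obvious constraints — constraint 1: y - x = 4; constraint 4: y + x = 10 — and the others hold by inspection.

Satisfiable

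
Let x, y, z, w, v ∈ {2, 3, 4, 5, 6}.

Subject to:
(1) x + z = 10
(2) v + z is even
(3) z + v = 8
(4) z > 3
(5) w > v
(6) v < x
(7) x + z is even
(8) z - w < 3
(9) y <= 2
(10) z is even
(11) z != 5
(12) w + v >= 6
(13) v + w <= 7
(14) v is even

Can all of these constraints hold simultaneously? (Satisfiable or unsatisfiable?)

Satisfiable

Take x = 4, y = 2, z = 6, w = 4, v = 2. Then constraint 1: x + z = 10; constraint 3: z + v = 8; constraint 8: z - w = 2, and every other listed constraint is also met.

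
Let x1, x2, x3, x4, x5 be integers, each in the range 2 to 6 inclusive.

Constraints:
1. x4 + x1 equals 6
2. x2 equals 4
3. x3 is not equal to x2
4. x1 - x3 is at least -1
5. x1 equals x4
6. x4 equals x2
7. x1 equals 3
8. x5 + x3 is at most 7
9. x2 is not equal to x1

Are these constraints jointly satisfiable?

Constraint 7 fixes x1 = 3 and constraint 2 fixes x2 = 4. Constraints 5 and 6 give x1 = x4 = x2, so x1 = x2. But 3 ≠ 4 — contradiction.

Unsatisfiable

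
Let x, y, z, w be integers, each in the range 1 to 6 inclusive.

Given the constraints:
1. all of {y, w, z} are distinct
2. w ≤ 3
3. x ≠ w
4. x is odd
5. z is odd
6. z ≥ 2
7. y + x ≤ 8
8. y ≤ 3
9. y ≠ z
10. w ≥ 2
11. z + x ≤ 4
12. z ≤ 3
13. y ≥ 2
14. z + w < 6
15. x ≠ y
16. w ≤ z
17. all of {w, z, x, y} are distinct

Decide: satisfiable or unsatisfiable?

Constraints 2, 6, 8, 10, 12, and 13 confine each of y, w, z to the 2 values {2, 3}.
Constraint 1 requires all 3 of them to be distinct, but only 2 values are available — impossible by the pigeonhole principle.

Unsatisfiable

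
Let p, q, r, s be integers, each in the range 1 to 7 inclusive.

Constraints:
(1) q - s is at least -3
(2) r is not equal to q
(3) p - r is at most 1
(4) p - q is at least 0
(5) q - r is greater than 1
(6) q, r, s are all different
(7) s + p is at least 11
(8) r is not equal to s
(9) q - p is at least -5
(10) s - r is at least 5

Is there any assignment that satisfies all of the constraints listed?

Unsatisfiable

Constraints 1, 3, 4, and 10 give s − r ≥ 5, r − p ≥ -1, p − q ≥ 0, q − s ≥ -3.
Adding all 4 inequalities: the left sides telescope to 0, and the right sides sum to 5 + (-1) + 0 + (-3) = 1. So 0 ≥ 1, which is false.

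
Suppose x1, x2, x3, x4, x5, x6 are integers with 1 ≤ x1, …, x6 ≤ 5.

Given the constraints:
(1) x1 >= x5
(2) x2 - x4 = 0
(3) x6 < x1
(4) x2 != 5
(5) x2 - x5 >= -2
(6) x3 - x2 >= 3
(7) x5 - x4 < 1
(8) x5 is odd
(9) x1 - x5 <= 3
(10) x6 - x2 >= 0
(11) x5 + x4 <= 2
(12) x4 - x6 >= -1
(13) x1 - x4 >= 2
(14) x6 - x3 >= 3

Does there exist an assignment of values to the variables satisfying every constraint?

Unsatisfiable

Constraints 5, 6, 9, 12, 13, and 14 give x3 − x2 ≥ 3, x2 − x5 ≥ -2, x5 − x1 ≥ -3, x1 − x4 ≥ 2, x4 − x6 ≥ -1, x6 − x3 ≥ 3.
Adding all 6 inequalities: the left sides telescope to 0, and the right sides sum to 3 + (-2) + (-3) + 2 + (-1) + 3 = 2. So 0 ≥ 2, which is false.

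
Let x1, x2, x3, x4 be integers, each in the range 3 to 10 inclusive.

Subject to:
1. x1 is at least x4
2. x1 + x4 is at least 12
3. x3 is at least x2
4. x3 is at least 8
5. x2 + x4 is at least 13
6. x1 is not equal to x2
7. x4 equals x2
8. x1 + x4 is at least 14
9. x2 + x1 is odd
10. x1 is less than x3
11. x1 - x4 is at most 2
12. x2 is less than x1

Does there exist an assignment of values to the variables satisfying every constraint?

Setting (x1, x2, x3, x4) = (8, 7, 10, 7) satisfies everything: constraint 2: x1 + x4 = 15; constraint 5: x2 + x4 = 14; constraint 8: x1 + x4 = 15, and the others follow.

Satisfiable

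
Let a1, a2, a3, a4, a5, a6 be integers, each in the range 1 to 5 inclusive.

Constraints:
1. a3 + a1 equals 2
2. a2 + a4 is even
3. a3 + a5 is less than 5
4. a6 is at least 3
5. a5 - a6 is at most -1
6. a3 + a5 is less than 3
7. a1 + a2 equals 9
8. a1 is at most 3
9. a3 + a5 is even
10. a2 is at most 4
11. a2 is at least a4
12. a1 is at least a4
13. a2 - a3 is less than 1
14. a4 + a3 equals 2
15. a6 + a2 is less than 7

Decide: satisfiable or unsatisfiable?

From constraint 8: a1 ≤ 3. From constraint 10: a2 ≤ 4. Hence a1 + a2 ≤ 7. But constraint 7 requires a1 + a2 = 9, and 9 > 7. Contradiction.

Unsatisfiable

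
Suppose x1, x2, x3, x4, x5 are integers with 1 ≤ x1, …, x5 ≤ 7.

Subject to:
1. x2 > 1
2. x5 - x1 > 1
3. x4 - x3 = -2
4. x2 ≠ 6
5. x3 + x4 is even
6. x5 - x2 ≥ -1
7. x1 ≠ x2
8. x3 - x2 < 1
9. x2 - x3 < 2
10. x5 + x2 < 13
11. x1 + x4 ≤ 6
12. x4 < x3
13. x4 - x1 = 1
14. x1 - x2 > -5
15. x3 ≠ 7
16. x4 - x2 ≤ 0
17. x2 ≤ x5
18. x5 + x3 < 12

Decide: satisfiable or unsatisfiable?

The assignment x1 = 2, x2 = 5, x3 = 5, x4 = 3, x5 = 5 works:
  constraint 2 holds since x5 - x1 = 3.
  constraint 3 holds since x4 - x3 = -2.
  constraint 6 holds since x5 - x2 = 0.
The rest check out directly.

Satisfiable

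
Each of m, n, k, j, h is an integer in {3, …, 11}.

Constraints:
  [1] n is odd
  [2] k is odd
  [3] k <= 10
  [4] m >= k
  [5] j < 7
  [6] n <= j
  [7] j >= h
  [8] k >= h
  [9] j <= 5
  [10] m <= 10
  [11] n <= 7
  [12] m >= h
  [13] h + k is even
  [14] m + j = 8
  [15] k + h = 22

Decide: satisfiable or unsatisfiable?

Unsatisfiable

From constraint 3: k ≤ 10. From constraints 10 and 12: h ≤ m ≤ 10. Hence k + h ≤ 20. But constraint 15 requires k + h = 22, and 22 > 20. Contradiction.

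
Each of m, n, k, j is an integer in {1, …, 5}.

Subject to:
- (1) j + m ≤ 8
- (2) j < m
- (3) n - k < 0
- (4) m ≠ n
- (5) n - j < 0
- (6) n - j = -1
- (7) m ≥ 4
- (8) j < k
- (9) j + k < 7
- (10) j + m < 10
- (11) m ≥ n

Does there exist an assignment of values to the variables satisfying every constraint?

Satisfiable

Setting (m, n, k, j) = (5, 1, 4, 2) satisfies everything: constraint 1: j + m = 7; constraint 3: n - k = -3; constraint 5: n - j = -1, and the others follow.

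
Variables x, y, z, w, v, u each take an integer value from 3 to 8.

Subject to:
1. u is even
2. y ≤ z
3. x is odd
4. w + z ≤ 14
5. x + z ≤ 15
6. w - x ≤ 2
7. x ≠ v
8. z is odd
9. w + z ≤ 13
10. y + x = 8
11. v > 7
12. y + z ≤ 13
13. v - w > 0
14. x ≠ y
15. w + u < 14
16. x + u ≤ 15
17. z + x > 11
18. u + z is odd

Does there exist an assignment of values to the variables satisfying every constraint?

Take x = 5, y = 3, z = 7, w = 5, v = 8, u = 8. Then constraint 4: w + z = 12; constraint 5: x + z = 12; constraint 6: w - x = 0, and every other listed constraint is also met.

Satisfiable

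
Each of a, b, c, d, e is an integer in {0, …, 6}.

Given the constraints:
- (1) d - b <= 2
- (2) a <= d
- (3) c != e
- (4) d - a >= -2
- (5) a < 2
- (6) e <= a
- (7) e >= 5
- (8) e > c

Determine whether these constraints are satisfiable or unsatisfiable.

From constraints 6 and 7: a ≥ e and e ≥ 5, so a ≥ 5. From constraint 5: a ≤ 1. But 1 < 5, so no value of a works.

Unsatisfiable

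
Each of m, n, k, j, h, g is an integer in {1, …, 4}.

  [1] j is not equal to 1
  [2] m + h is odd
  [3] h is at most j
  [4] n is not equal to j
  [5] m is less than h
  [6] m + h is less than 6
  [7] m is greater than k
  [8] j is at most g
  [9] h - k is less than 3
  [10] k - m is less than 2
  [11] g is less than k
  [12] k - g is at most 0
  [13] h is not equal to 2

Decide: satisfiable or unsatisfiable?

Constraints 3, 5, 7, 8, and 11 give m < h, h ≤ j, j ≤ g, g < k, k < m. Chaining: m < h ≤ j ≤ g < k < m, which forces m < m — impossible.

Unsatisfiable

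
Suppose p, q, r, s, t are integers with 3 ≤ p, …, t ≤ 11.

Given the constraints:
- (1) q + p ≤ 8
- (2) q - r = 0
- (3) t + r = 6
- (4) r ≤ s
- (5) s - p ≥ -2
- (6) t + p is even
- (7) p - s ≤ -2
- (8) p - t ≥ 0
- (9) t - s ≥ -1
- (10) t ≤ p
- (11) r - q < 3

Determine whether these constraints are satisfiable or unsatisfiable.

Constraints 7, 8, and 9 give t − s ≥ -1, s − p ≥ 2, p − t ≥ 0.
Adding all 3 inequalities: the left sides telescope to 0, and the right sides sum to (-1) + 2 + 0 = 1. So 0 ≥ 1, which is false.

Unsatisfiable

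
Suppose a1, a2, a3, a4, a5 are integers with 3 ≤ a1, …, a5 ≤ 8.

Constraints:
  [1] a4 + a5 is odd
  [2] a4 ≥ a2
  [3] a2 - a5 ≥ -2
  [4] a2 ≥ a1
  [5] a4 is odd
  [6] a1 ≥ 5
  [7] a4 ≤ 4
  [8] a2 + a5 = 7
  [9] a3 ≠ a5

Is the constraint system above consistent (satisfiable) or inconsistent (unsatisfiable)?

Unsatisfiable

From constraints 4 and 6: a2 ≥ a1 and a1 ≥ 5, so a2 ≥ 5. From constraints 2 and 7: a2 ≤ a4 and a4 ≤ 4, so a2 ≤ 4. But 4 < 5, so no value of a2 works.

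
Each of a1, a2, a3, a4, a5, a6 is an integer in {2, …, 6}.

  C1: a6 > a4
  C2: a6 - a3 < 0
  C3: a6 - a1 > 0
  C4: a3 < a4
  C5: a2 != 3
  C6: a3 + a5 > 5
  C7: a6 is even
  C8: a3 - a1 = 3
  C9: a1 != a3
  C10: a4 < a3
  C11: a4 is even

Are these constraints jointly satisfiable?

Unsatisfiable

Constraints 1, 2, and 4 give a4 < a6, a6 < a3, a3 < a4. Chaining: a4 < a6 < a3 < a4, which forces a4 < a4 — impossible.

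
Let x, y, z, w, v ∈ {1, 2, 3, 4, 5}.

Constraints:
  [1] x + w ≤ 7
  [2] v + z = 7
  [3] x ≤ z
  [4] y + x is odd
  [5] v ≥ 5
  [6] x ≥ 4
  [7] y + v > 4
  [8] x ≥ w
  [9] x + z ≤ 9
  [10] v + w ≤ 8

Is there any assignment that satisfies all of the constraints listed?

From constraint 5: v ≥ 5. From constraints 3 and 6: z ≥ x ≥ 4. Hence v + z ≥ 9. But constraint 2 requires v + z = 7, and 7 < 9. Contradiction.

Unsatisfiable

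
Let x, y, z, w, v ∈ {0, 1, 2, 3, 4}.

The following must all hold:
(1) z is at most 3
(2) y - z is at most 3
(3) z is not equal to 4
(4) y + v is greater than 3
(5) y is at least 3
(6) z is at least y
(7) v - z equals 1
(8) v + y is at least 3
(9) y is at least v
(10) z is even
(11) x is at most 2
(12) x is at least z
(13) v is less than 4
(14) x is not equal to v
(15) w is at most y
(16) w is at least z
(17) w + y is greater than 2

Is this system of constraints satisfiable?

From constraints 5 and 6: z ≥ y and y ≥ 3, so z ≥ 3. From constraints 11 and 12: z ≤ x and x ≤ 2, so z ≤ 2. But 2 < 3, so no value of z works.

Unsatisfiable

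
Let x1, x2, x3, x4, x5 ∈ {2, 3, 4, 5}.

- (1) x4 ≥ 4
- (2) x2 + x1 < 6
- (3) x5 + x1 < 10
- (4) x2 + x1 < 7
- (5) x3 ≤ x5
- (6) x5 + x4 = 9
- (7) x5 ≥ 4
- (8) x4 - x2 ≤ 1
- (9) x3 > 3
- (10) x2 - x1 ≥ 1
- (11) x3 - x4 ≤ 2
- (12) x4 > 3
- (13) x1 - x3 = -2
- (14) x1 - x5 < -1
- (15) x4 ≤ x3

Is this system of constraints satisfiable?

Satisfiable

Try x1 = 2, x2 = 3, x3 = 4, x4 = 4, x5 = 5.
Check constraint 2: x2 + x1 = 5; constraint 3: x5 + x1 = 7; constraint 4: x2 + x1 = 5. The remaining constraints are straightforward to verify.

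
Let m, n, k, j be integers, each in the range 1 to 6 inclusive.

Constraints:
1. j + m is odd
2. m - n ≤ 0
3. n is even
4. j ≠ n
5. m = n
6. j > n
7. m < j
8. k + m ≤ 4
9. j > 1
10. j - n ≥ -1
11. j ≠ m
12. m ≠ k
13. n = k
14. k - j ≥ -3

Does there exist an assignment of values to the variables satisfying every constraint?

Unsatisfiable

From constraints 5 and 13, m = n = k, so m = k. But constraint 12 says m ≠ k. Contradiction.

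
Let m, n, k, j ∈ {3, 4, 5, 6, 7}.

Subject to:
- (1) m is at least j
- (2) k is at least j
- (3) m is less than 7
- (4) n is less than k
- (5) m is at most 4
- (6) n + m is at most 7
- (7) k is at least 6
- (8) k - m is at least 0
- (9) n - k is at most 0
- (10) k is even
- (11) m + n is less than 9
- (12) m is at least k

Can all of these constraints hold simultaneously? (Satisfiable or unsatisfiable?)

Unsatisfiable

From constraint 7: k ≥ 6. From constraints 5 and 12: k ≤ m and m ≤ 4, so k ≤ 4. But 4 < 6, so no value of k works.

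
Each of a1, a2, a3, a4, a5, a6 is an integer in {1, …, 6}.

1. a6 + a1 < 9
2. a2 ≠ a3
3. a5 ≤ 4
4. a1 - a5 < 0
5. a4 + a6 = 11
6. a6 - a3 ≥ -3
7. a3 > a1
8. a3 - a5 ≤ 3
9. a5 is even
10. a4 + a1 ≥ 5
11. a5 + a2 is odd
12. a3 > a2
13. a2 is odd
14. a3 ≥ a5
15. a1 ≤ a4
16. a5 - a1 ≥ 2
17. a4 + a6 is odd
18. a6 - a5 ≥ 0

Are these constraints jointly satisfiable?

Try a1 = 1, a2 = 5, a3 = 6, a4 = 5, a5 = 4, a6 = 6.
Check constraint 1: a6 + a1 = 7; constraint 4: a1 - a5 = -3. The remaining constraints are straightforward to verify.

Satisfiable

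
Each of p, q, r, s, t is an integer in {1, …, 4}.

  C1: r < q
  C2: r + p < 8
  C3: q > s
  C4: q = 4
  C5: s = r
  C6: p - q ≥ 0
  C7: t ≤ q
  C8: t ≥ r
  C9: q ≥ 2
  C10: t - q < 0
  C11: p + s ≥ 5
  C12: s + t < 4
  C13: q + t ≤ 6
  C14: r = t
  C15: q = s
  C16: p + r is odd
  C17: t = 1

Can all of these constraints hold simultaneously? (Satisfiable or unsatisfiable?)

Unsatisfiable

Constraint 4 fixes q = 4 and constraint 17 fixes t = 1. Constraints 5, 14, and 15 give q = s = r = t, so q = t. But 4 ≠ 1 — contradiction.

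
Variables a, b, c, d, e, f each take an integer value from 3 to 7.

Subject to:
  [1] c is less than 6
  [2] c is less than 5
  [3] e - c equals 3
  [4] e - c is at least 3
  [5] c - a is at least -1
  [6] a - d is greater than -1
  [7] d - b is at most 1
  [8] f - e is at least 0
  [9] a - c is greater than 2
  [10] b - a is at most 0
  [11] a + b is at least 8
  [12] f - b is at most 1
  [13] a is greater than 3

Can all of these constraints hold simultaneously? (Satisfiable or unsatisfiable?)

Constraints 4, 5, 8, 10, and 12 give c − a ≥ -1, a − b ≥ 0, b − f ≥ -1, f − e ≥ 0, e − c ≥ 3.
Adding all 5 inequalities: the left sides telescope to 0, and the right sides sum to (-1) + 0 + (-1) + 0 + 3 = 1. So 0 ≥ 1, which is false.

Unsatisfiable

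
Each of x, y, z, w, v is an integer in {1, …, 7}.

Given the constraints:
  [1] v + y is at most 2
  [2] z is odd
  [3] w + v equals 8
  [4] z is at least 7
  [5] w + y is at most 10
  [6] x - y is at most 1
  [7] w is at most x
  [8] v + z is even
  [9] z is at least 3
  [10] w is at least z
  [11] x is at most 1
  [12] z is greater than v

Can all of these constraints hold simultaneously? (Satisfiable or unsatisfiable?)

From constraints 4 and 10: w ≥ z and z ≥ 7, so w ≥ 7. From constraints 7 and 11: w ≤ x and x ≤ 1, so w ≤ 1. But 1 < 7, so no value of w works.

Unsatisfiable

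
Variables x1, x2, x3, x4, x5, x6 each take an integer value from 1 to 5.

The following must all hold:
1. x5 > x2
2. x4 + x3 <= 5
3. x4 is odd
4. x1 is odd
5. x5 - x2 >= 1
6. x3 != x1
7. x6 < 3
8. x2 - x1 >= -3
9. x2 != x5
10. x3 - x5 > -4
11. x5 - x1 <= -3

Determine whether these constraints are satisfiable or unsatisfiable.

Constraints 5, 8, and 11 give x1 − x5 ≥ 3, x5 − x2 ≥ 1, x2 − x1 ≥ -3.
Adding all 3 inequalities: the left sides telescope to 0, and the right sides sum to 3 + 1 + (-3) = 1. So 0 ≥ 1, which is false.

Unsatisfiable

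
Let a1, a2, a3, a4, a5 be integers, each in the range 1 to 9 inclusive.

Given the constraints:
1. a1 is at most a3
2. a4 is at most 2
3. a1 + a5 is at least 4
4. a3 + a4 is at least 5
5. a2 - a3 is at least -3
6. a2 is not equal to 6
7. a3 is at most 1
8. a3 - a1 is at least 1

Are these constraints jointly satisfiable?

From constraint 7: a3 ≤ 1. From constraint 2: a4 ≤ 2. Hence a3 + a4 ≤ 3. But constraint 4 requires a3 + a4 ≥ 5, and 5 > 3. Contradiction.

Unsatisfiable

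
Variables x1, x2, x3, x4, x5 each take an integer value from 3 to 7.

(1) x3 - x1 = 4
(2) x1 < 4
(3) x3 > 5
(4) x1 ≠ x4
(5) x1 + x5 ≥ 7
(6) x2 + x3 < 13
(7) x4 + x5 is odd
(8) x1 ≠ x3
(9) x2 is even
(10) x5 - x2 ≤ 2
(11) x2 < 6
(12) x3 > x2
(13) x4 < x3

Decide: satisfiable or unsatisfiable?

Try x1 = 3, x2 = 4, x3 = 7, x4 = 6, x5 = 5.
Check constraint 1: x3 - x1 = 4; constraint 5: x1 + x5 = 8. The remaining constraints are straightforward to verify.

Satisfiable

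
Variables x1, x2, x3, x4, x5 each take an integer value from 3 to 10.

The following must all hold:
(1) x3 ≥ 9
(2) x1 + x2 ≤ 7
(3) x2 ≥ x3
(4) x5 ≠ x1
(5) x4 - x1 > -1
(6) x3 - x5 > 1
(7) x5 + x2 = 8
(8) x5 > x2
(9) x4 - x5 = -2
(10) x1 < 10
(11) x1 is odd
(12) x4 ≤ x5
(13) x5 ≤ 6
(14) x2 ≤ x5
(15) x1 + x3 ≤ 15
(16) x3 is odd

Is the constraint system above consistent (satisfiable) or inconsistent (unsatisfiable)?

Unsatisfiable

From constraints 1 and 3: x2 ≥ x3 and x3 ≥ 9, so x2 ≥ 9. From constraints 13 and 14: x2 ≤ x5 and x5 ≤ 6, so x2 ≤ 6. But 6 < 9, so no value of x2 works.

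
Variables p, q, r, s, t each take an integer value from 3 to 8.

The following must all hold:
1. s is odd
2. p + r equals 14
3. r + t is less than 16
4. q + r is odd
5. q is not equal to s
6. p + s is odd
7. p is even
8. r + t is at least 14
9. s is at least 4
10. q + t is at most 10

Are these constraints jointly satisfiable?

Try p = 6, q = 3, r = 8, s = 7, t = 7.
Check constraint 2: p + r = 14; constraint 3: r + t = 15. The remaining constraints are straightforward to verify.

Satisfiable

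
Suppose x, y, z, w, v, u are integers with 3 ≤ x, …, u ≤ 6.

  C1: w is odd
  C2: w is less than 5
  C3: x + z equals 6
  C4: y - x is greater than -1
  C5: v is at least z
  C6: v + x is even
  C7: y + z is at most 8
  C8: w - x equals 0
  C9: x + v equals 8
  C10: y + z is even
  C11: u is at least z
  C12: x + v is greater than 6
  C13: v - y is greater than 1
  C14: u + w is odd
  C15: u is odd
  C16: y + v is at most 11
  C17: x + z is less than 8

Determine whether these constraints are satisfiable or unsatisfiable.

Unsatisfiable

Constraint 15 makes u odd and constraint 1 makes w odd, so u + w must be even. Constraint 14 says u + w is odd — contradiction.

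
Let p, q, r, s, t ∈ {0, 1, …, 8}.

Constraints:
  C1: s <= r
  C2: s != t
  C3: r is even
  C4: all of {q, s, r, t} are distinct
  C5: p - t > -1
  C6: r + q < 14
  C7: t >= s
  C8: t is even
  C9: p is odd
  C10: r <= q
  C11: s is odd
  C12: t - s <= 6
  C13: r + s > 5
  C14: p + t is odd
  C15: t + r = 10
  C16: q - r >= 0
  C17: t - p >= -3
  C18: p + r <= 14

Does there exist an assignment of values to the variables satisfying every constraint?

Satisfiable

Take p = 7, q = 7, r = 4, s = 3, t = 6. Then constraint 5: p - t = 1; constraint 6: r + q = 11, and every other listed constraint is also met.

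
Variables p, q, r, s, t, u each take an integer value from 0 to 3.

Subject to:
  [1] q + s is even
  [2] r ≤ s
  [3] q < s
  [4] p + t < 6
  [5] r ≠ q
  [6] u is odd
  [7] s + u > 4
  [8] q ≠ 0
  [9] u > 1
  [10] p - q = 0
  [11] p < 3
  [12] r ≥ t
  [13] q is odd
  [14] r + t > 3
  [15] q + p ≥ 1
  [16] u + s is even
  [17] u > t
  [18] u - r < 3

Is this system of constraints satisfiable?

Satisfiable

Try p = 1, q = 1, r = 3, s = 3, t = 2, u = 3.
Check constraint 4: p + t = 3; constraint 7: s + u = 6. The remaining constraints are straightforward to verify.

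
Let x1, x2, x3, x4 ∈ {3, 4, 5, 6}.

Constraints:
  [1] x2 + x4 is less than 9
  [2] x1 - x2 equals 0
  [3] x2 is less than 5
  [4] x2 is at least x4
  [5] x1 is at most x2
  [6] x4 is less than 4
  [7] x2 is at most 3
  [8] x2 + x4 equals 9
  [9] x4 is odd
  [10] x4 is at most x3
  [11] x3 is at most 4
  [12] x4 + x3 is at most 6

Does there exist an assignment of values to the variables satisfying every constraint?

From constraint 7: x2 ≤ 3. From constraints 10 and 11: x4 ≤ x3 ≤ 4. Hence x2 + x4 ≤ 7. But constraint 8 requires x2 + x4 = 9, and 9 > 7. Contradiction.

Unsatisfiable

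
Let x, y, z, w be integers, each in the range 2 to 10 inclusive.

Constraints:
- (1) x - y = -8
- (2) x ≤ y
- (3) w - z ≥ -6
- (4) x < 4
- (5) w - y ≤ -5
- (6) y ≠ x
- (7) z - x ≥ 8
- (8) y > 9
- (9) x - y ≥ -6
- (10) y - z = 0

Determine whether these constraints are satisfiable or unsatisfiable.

Constraints 3, 5, 7, and 9 give x − y ≥ -6, y − w ≥ 5, w − z ≥ -6, z − x ≥ 8.
Adding all 4 inequalities: the left sides telescope to 0, and the right sides sum to (-6) + 5 + (-6) + 8 = 1. So 0 ≥ 1, which is false.

Unsatisfiable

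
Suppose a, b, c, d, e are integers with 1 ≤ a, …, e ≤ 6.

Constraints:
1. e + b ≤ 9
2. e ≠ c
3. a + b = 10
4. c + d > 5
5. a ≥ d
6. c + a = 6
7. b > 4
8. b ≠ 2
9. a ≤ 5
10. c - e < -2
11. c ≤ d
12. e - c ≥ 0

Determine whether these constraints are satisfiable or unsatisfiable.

Satisfiable

The assignment a = 5, b = 5, c = 1, d = 5, e = 4 works:
  constraint 1 holds since e + b = 9.
  constraint 3 holds since a + b = 10.
The rest check out directly.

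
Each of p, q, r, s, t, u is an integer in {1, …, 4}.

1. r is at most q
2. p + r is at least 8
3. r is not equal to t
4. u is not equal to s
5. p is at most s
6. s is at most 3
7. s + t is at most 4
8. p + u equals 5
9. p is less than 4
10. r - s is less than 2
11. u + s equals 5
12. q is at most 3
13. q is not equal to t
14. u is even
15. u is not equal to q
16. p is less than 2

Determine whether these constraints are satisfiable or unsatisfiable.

Unsatisfiable

From constraints 5 and 6: p ≤ s ≤ 3. From constraints 1 and 12: r ≤ q ≤ 3. Hence p + r ≤ 6. But constraint 2 requires p + r ≥ 8, and 8 > 6. Contradiction.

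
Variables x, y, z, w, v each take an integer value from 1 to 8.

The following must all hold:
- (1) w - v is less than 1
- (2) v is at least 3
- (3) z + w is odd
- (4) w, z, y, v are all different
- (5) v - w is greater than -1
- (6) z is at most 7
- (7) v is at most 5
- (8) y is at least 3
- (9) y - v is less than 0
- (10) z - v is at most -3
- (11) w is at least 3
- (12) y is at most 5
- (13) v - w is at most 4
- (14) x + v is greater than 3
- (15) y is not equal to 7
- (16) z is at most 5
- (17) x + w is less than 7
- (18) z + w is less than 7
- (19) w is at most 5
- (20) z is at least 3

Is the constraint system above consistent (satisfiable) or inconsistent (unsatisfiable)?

Unsatisfiable

Constraints 2, 7, 8, 11, 12, 16, 19, and 20 confine each of w, z, y, v to the 3 values {3, …, 5}.
Constraint 4 requires all 4 of them to be distinct, but only 3 values are available — impossible by the pigeonhole principle.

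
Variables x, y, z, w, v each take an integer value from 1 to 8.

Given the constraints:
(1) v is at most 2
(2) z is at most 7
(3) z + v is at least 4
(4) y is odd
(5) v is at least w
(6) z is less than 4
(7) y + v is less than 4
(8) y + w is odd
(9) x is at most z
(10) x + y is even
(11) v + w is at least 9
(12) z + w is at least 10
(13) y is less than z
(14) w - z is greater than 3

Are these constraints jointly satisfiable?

From constraint 2: z ≤ 7. From constraints 1 and 5: w ≤ v ≤ 2. Hence z + w ≤ 9. But constraint 12 requires z + w ≥ 10, and 10 > 9. Contradiction.

Unsatisfiable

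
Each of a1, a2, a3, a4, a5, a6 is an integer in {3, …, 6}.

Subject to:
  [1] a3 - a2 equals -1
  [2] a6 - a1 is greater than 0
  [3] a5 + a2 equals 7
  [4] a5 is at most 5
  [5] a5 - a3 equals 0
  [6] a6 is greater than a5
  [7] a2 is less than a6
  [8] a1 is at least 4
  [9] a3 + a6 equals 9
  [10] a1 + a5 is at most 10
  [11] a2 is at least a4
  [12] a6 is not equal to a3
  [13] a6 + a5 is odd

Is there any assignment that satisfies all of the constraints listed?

Try a1 = 4, a2 = 4, a3 = 3, a4 = 4, a5 = 3, a6 = 6.
Check constraint 1: a3 - a2 = -1; constraint 2: a6 - a1 = 2; constraint 3: a5 + a2 = 7. The remaining constraints are straightforward to verify.

Satisfiable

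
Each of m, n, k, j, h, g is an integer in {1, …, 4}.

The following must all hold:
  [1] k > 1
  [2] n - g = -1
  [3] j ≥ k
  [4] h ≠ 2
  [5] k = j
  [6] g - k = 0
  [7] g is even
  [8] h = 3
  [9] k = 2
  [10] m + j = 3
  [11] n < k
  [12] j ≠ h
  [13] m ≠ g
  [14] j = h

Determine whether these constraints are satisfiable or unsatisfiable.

Constraint 9 fixes k = 2 and constraint 8 fixes h = 3. Constraints 5 and 14 give k = j = h, so k = h. But 2 ≠ 3 — contradiction.

Unsatisfiable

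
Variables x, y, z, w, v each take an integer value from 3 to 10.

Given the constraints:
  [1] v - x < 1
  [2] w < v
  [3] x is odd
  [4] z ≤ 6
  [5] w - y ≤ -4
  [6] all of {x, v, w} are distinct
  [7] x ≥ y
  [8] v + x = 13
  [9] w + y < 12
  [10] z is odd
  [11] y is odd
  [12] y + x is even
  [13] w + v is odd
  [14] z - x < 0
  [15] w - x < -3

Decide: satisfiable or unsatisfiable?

One satisfying assignment is x = 7, y = 7, z = 5, w = 3, v = 6.
For the less obvious constraints — constraint 1: v - x = -1; constraint 5: w - y = -4 — and the others hold by inspection.

Satisfiable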